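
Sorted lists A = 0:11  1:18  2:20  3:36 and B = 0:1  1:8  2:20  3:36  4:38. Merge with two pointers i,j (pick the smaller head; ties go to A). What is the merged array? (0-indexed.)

i=0 j=0: A[i]=11>B[j]=1 take 1, j++
i=0 j=1: A[i]=11>B[j]=8 take 8, j++
i=0 j=2: A[i]=11<=B[j]=20 take 11, i++
i=1 j=2: A[i]=18<=B[j]=20 take 18, i++
i=2 j=2: A[i]=20<=B[j]=20 take 20, i++
i=3 j=2: A[i]=36>B[j]=20 take 20, j++
i=3 j=3: A[i]=36<=B[j]=36 take 36, i++
i=4 j=3: A done, take B[j]=36, j++
i=4 j=4: A done, take B[j]=38, j++

[1, 8, 11, 18, 20, 20, 36, 36, 38]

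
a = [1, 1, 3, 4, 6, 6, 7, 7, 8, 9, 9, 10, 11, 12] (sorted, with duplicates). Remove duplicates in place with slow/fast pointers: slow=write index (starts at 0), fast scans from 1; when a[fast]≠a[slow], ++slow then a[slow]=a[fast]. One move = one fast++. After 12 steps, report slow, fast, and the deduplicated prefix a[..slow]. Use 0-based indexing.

slow=0 fast=1: a[fast]=1=a[slow] dup, fast++
slow=0 fast=2: a[fast]=3≠a[slow]=1 write a[1]=3, slow++,fast++
slow=1 fast=3: a[fast]=4≠a[slow]=3 write a[2]=4, slow++,fast++
slow=2 fast=4: a[fast]=6≠a[slow]=4 write a[3]=6, slow++,fast++
slow=3 fast=5: a[fast]=6=a[slow] dup, fast++
slow=3 fast=6: a[fast]=7≠a[slow]=6 write a[4]=7, slow++,fast++
slow=4 fast=7: a[fast]=7=a[slow] dup, fast++
slow=4 fast=8: a[fast]=8≠a[slow]=7 write a[5]=8, slow++,fast++
slow=5 fast=9: a[fast]=9≠a[slow]=8 write a[6]=9, slow++,fast++
slow=6 fast=10: a[fast]=9=a[slow] dup, fast++
slow=6 fast=11: a[fast]=10≠a[slow]=9 write a[7]=10, slow++,fast++
slow=7 fast=12: a[fast]=11≠a[slow]=10 write a[8]=11, slow++,fast++

slow=8, fast=13, prefix=[1, 3, 4, 6, 7, 8, 9, 10, 11]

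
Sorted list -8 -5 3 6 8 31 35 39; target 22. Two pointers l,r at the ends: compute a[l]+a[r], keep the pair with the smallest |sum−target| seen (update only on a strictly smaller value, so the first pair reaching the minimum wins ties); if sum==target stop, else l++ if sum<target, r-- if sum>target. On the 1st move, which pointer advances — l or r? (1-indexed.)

l=1 r=8: -8+39=31 d=9 *, r--

r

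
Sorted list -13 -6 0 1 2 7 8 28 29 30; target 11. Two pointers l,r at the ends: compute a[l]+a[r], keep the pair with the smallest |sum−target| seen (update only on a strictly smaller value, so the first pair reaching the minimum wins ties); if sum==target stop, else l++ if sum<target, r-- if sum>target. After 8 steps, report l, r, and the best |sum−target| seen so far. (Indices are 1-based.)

l=6, r=7, best |Δ|=1

l=1 r=10: -13+30=17 d=6 *, r--
l=1 r=9: -13+29=16 d=5 *, r--
l=1 r=8: -13+28=15 d=4 *, r--
l=1 r=7: -13+8=-5 d=16, l++
l=2 r=7: -6+8=2 d=9, l++
l=3 r=7: 0+8=8 d=3 *, l++
l=4 r=7: 1+8=9 d=2 *, l++
l=5 r=7: 2+8=10 d=1 *, l++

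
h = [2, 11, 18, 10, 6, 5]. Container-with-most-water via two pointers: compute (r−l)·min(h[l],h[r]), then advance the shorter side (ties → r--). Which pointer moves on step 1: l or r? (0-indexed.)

l

[0,5] min(2,5)*5=10 best=10 * → l++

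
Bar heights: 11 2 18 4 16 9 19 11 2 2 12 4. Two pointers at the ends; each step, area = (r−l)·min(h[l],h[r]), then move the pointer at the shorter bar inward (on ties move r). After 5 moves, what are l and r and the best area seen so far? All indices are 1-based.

l=3, r=9, best area=110

[1,12] min(11,4)*11=44 best=44 * → r--
[1,11] min(11,12)*10=110 best=110 * → l++
[2,11] min(2,12)*9=18 best=110 → l++
[3,11] min(18,12)*8=96 best=110 → r--
[3,10] min(18,2)*7=14 best=110 → r--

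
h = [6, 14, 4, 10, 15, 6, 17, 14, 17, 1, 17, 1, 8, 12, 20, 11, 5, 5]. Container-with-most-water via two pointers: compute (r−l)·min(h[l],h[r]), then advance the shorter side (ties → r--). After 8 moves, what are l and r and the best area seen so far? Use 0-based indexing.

[0,17] min(6,5)*17=85 best=85 * → r--
[0,16] min(6,5)*16=80 best=85 → r--
[0,15] min(6,11)*15=90 best=90 * → l++
[1,15] min(14,11)*14=154 best=154 * → r--
[1,14] min(14,20)*13=182 best=182 * → l++
[2,14] min(4,20)*12=48 best=182 → l++
[3,14] min(10,20)*11=110 best=182 → l++
[4,14] min(15,20)*10=150 best=182 → l++

l=5, r=14, best area=182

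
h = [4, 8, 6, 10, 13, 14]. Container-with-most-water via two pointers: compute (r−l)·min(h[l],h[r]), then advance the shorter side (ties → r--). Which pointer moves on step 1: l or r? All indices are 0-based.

l=0 r=5: min(4,14)*5=20 best=20 *, l++

l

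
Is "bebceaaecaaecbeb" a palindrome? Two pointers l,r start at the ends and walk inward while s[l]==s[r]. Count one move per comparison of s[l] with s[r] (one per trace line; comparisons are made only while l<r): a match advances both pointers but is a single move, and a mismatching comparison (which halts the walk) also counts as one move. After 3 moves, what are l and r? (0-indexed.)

l=0 r=15: 'b'=='b', l++,r--
l=1 r=14: 'e'=='e', l++,r--
l=2 r=13: 'b'=='b', l++,r--

l=3, r=12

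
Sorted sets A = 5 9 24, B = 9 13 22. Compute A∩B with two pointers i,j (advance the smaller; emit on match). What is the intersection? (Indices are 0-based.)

[i=0,j=0] 5<9 → i++
[i=1,j=0] 9==9 emit → i++,j++
[i=2,j=1] 24>13 → j++
[i=2,j=2] 24>22 → j++

intersection = [9]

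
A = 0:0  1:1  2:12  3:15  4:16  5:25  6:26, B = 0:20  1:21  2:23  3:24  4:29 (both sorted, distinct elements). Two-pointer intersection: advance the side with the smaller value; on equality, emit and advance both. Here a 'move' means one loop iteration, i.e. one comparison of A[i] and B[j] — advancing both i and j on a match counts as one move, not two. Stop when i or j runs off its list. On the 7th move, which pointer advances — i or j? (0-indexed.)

i=0 j=0: 0<20, i++
i=1 j=0: 1<20, i++
i=2 j=0: 12<20, i++
i=3 j=0: 15<20, i++
i=4 j=0: 16<20, i++
i=5 j=0: 25>20, j++
i=5 j=1: 25>21, j++

j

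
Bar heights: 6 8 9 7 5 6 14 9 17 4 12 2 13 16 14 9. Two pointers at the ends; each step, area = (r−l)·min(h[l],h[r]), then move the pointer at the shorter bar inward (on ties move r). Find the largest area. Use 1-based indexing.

max area = 117

[1,16] min(6,9)*15=90 best=90 * → l++
[2,16] min(8,9)*14=112 best=112 * → l++
[3,16] min(9,9)*13=117 best=117 * → r--
[3,15] min(9,14)*12=108 best=117 → l++
[4,15] min(7,14)*11=77 best=117 → l++
[5,15] min(5,14)*10=50 best=117 → l++
[6,15] min(6,14)*9=54 best=117 → l++
[7,15] min(14,14)*8=112 best=117 → r--
[7,14] min(14,16)*7=98 best=117 → l++
[8,14] min(9,16)*6=54 best=117 → l++
[9,14] min(17,16)*5=80 best=117 → r--
[9,13] min(17,13)*4=52 best=117 → r--
[9,12] min(17,2)*3=6 best=117 → r--
[9,11] min(17,12)*2=24 best=117 → r--
[9,10] min(17,4)*1=4 best=117 → r--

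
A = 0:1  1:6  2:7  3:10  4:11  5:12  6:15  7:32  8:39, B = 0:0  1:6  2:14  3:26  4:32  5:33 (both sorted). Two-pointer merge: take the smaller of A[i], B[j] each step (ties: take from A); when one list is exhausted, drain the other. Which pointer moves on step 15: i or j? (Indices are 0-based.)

[i=0,j=0] A[i]=1>B[j]=0 take 0 → j++
[i=0,j=1] A[i]=1<=B[j]=6 take 1 → i++
[i=1,j=1] A[i]=6<=B[j]=6 take 6 → i++
[i=2,j=1] A[i]=7>B[j]=6 take 6 → j++
[i=2,j=2] A[i]=7<=B[j]=14 take 7 → i++
[i=3,j=2] A[i]=10<=B[j]=14 take 10 → i++
[i=4,j=2] A[i]=11<=B[j]=14 take 11 → i++
[i=5,j=2] A[i]=12<=B[j]=14 take 12 → i++
[i=6,j=2] A[i]=15>B[j]=14 take 14 → j++
[i=6,j=3] A[i]=15<=B[j]=26 take 15 → i++
[i=7,j=3] A[i]=32>B[j]=26 take 26 → j++
[i=7,j=4] A[i]=32<=B[j]=32 take 32 → i++
[i=8,j=4] A[i]=39>B[j]=32 take 32 → j++
[i=8,j=5] A[i]=39>B[j]=33 take 33 → j++
[i=8,j=6] B done, take A[i]=39 → i++

i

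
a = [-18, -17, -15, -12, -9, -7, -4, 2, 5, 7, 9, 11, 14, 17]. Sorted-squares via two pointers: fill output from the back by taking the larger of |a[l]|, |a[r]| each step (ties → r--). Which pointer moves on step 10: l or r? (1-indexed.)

r

l=1 r=14: |-18|>|17| out[14]=324, l++
l=2 r=14: |-17|<=|17| out[13]=289, r--
l=2 r=13: |-17|>|14| out[12]=289, l++
l=3 r=13: |-15|>|14| out[11]=225, l++
l=4 r=13: |-12|<=|14| out[10]=196, r--
l=4 r=12: |-12|>|11| out[9]=144, l++
l=5 r=12: |-9|<=|11| out[8]=121, r--
l=5 r=11: |-9|<=|9| out[7]=81, r--
l=5 r=10: |-9|>|7| out[6]=81, l++
l=6 r=10: |-7|<=|7| out[5]=49, r--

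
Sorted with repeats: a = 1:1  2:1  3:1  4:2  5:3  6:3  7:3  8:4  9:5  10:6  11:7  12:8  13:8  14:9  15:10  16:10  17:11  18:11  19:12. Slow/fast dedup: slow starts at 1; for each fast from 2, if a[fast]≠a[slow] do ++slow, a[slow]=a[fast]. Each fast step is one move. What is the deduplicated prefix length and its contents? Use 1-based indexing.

length 12; prefix = [1, 2, 3, 4, 5, 6, 7, 8, 9, 10, 11, 12]

slow=1 fast=2: a[fast]=1=a[slow] dup, fast++
slow=1 fast=3: a[fast]=1=a[slow] dup, fast++
slow=1 fast=4: a[fast]=2≠a[slow]=1 write a[2]=2, slow++,fast++
slow=2 fast=5: a[fast]=3≠a[slow]=2 write a[3]=3, slow++,fast++
slow=3 fast=6: a[fast]=3=a[slow] dup, fast++
slow=3 fast=7: a[fast]=3=a[slow] dup, fast++
slow=3 fast=8: a[fast]=4≠a[slow]=3 write a[4]=4, slow++,fast++
slow=4 fast=9: a[fast]=5≠a[slow]=4 write a[5]=5, slow++,fast++
slow=5 fast=10: a[fast]=6≠a[slow]=5 write a[6]=6, slow++,fast++
slow=6 fast=11: a[fast]=7≠a[slow]=6 write a[7]=7, slow++,fast++
slow=7 fast=12: a[fast]=8≠a[slow]=7 write a[8]=8, slow++,fast++
slow=8 fast=13: a[fast]=8=a[slow] dup, fast++
slow=8 fast=14: a[fast]=9≠a[slow]=8 write a[9]=9, slow++,fast++
slow=9 fast=15: a[fast]=10≠a[slow]=9 write a[10]=10, slow++,fast++
slow=10 fast=16: a[fast]=10=a[slow] dup, fast++
slow=10 fast=17: a[fast]=11≠a[slow]=10 write a[11]=11, slow++,fast++
slow=11 fast=18: a[fast]=11=a[slow] dup, fast++
slow=11 fast=19: a[fast]=12≠a[slow]=11 write a[12]=12, slow++,fast++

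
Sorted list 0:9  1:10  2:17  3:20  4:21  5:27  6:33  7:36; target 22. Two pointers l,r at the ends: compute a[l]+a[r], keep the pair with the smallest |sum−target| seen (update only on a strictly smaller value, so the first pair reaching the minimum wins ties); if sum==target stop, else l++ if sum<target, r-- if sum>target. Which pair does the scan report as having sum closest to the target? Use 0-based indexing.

[0,7] 9+36=45 d=23 * → r--
[0,6] 9+33=42 d=20 * → r--
[0,5] 9+27=36 d=14 * → r--
[0,4] 9+21=30 d=8 * → r--
[0,3] 9+20=29 d=7 * → r--
[0,2] 9+17=26 d=4 * → r--
[0,1] 9+10=19 d=3 * → l++

pair (9, 10) with sum 19 (|Δ|=3)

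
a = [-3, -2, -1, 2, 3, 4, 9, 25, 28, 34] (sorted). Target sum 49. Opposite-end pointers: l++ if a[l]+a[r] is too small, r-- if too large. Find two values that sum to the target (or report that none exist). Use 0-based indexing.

[0,9] -3+34=31 <49 → l++
[1,9] -2+34=32 <49 → l++
[2,9] -1+34=33 <49 → l++
[3,9] 2+34=36 <49 → l++
[4,9] 3+34=37 <49 → l++
[5,9] 4+34=38 <49 → l++
[6,9] 9+34=43 <49 → l++
[7,9] 25+34=59 >49 → r--
[7,8] 25+28=53 >49 → r--

no pair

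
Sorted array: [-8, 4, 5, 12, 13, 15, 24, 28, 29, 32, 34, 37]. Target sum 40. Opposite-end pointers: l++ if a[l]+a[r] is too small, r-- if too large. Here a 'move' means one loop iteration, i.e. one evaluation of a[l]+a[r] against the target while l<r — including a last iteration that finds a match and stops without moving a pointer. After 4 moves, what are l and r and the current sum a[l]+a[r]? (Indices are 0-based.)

l=3, r=10, sum=46

[0,11] -8+37=29 <40 → l++
[1,11] 4+37=41 >40 → r--
[1,10] 4+34=38 <40 → l++
[2,10] 5+34=39 <40 → l++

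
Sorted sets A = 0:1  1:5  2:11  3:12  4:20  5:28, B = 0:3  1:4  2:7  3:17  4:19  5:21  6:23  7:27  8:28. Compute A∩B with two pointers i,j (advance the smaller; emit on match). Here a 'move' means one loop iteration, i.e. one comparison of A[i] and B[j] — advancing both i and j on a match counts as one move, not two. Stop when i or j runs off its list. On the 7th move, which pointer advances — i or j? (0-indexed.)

i

i=0 j=0: 1<3, i++
i=1 j=0: 5>3, j++
i=1 j=1: 5>4, j++
i=1 j=2: 5<7, i++
i=2 j=2: 11>7, j++
i=2 j=3: 11<17, i++
i=3 j=3: 12<17, i++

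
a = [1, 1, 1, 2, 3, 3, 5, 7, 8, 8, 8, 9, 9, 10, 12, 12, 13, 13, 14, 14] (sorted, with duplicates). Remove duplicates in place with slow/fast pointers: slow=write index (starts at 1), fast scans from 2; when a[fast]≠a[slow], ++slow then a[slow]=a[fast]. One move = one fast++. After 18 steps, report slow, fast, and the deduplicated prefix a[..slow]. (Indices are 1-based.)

slow=11, fast=20, prefix=[1, 2, 3, 5, 7, 8, 9, 10, 12, 13, 14]

slow=1 fast=2: a[fast]=1=a[slow] dup, fast++
slow=1 fast=3: a[fast]=1=a[slow] dup, fast++
slow=1 fast=4: a[fast]=2≠a[slow]=1 write a[2]=2, slow++,fast++
slow=2 fast=5: a[fast]=3≠a[slow]=2 write a[3]=3, slow++,fast++
slow=3 fast=6: a[fast]=3=a[slow] dup, fast++
slow=3 fast=7: a[fast]=5≠a[slow]=3 write a[4]=5, slow++,fast++
slow=4 fast=8: a[fast]=7≠a[slow]=5 write a[5]=7, slow++,fast++
slow=5 fast=9: a[fast]=8≠a[slow]=7 write a[6]=8, slow++,fast++
slow=6 fast=10: a[fast]=8=a[slow] dup, fast++
slow=6 fast=11: a[fast]=8=a[slow] dup, fast++
slow=6 fast=12: a[fast]=9≠a[slow]=8 write a[7]=9, slow++,fast++
slow=7 fast=13: a[fast]=9=a[slow] dup, fast++
slow=7 fast=14: a[fast]=10≠a[slow]=9 write a[8]=10, slow++,fast++
slow=8 fast=15: a[fast]=12≠a[slow]=10 write a[9]=12, slow++,fast++
slow=9 fast=16: a[fast]=12=a[slow] dup, fast++
slow=9 fast=17: a[fast]=13≠a[slow]=12 write a[10]=13, slow++,fast++
slow=10 fast=18: a[fast]=13=a[slow] dup, fast++
slow=10 fast=19: a[fast]=14≠a[slow]=13 write a[11]=14, slow++,fast++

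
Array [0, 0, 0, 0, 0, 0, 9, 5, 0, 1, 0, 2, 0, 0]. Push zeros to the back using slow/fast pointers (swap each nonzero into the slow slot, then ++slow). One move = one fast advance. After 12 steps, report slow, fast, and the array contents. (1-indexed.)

slow=5, fast=13, a=[9, 5, 1, 2, 0, 0, 0, 0, 0, 0, 0, 0, 0, 0]

(s=1,f=1) a[fast]=0 → fast++
(s=1,f=2) a[fast]=0 → fast++
(s=1,f=3) a[fast]=0 → fast++
(s=1,f=4) a[fast]=0 → fast++
(s=1,f=5) a[fast]=0 → fast++
(s=1,f=6) a[fast]=0 → fast++
(s=1,f=7) a[fast]=9≠0 swap→a[1]=9 → slow++,fast++
(s=2,f=8) a[fast]=5≠0 swap→a[2]=5 → slow++,fast++
(s=3,f=9) a[fast]=0 → fast++
(s=3,f=10) a[fast]=1≠0 swap→a[3]=1 → slow++,fast++
(s=4,f=11) a[fast]=0 → fast++
(s=4,f=12) a[fast]=2≠0 swap→a[4]=2 → slow++,fast++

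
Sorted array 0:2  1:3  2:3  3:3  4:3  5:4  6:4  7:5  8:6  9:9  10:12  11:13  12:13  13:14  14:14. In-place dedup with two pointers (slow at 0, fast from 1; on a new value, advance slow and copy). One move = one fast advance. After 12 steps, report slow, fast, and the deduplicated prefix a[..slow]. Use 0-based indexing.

slow=7, fast=13, prefix=[2, 3, 4, 5, 6, 9, 12, 13]

(s=0,f=1) a[fast]=3≠a[slow]=2 write a[1]=3 → slow++,fast++
(s=1,f=2) a[fast]=3=a[slow] dup → fast++
(s=1,f=3) a[fast]=3=a[slow] dup → fast++
(s=1,f=4) a[fast]=3=a[slow] dup → fast++
(s=1,f=5) a[fast]=4≠a[slow]=3 write a[2]=4 → slow++,fast++
(s=2,f=6) a[fast]=4=a[slow] dup → fast++
(s=2,f=7) a[fast]=5≠a[slow]=4 write a[3]=5 → slow++,fast++
(s=3,f=8) a[fast]=6≠a[slow]=5 write a[4]=6 → slow++,fast++
(s=4,f=9) a[fast]=9≠a[slow]=6 write a[5]=9 → slow++,fast++
(s=5,f=10) a[fast]=12≠a[slow]=9 write a[6]=12 → slow++,fast++
(s=6,f=11) a[fast]=13≠a[slow]=12 write a[7]=13 → slow++,fast++
(s=7,f=12) a[fast]=13=a[slow] dup → fast++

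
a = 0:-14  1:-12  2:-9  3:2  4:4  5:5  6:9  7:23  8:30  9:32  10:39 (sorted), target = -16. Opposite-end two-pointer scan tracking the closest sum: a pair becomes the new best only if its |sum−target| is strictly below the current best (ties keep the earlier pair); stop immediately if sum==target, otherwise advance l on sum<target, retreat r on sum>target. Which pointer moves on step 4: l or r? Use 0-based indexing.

[0,10] -14+39=25 d=41 * → r--
[0,9] -14+32=18 d=34 * → r--
[0,8] -14+30=16 d=32 * → r--
[0,7] -14+23=9 d=25 * → r--

r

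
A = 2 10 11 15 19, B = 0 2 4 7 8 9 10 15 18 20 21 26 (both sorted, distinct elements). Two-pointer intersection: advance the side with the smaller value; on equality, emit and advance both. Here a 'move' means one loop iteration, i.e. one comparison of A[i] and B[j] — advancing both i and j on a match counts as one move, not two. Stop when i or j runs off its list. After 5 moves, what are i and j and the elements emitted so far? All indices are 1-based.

i=1 j=1: 2>0, j++
i=1 j=2: 2==2 emit, i++,j++
i=2 j=3: 10>4, j++
i=2 j=4: 10>7, j++
i=2 j=5: 10>8, j++

i=2, j=6, emitted=[2]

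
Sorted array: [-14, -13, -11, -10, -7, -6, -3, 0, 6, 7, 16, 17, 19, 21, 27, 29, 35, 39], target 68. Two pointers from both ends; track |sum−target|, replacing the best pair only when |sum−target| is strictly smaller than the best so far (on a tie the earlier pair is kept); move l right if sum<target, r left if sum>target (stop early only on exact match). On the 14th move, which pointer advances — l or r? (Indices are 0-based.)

l

l=0 r=17: -14+39=25 d=43 *, l++
l=1 r=17: -13+39=26 d=42 *, l++
l=2 r=17: -11+39=28 d=40 *, l++
l=3 r=17: -10+39=29 d=39 *, l++
l=4 r=17: -7+39=32 d=36 *, l++
l=5 r=17: -6+39=33 d=35 *, l++
l=6 r=17: -3+39=36 d=32 *, l++
l=7 r=17: 0+39=39 d=29 *, l++
l=8 r=17: 6+39=45 d=23 *, l++
l=9 r=17: 7+39=46 d=22 *, l++
l=10 r=17: 16+39=55 d=13 *, l++
l=11 r=17: 17+39=56 d=12 *, l++
l=12 r=17: 19+39=58 d=10 *, l++
l=13 r=17: 21+39=60 d=8 *, l++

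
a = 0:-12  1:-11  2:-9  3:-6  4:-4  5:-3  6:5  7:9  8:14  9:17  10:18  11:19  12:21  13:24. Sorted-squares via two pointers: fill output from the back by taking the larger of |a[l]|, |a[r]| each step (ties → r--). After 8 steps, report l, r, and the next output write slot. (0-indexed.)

l=2, r=7, next write slot=5

l=0 r=13: |-12|<=|24| out[13]=576, r--
l=0 r=12: |-12|<=|21| out[12]=441, r--
l=0 r=11: |-12|<=|19| out[11]=361, r--
l=0 r=10: |-12|<=|18| out[10]=324, r--
l=0 r=9: |-12|<=|17| out[9]=289, r--
l=0 r=8: |-12|<=|14| out[8]=196, r--
l=0 r=7: |-12|>|9| out[7]=144, l++
l=1 r=7: |-11|>|9| out[6]=121, l++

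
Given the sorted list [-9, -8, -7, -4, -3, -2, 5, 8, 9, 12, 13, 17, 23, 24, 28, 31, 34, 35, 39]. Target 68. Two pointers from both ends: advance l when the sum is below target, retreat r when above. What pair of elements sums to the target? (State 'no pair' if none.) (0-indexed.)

l=0 r=18: -9+39=30 <68, l++
l=1 r=18: -8+39=31 <68, l++
l=2 r=18: -7+39=32 <68, l++
l=3 r=18: -4+39=35 <68, l++
l=4 r=18: -3+39=36 <68, l++
l=5 r=18: -2+39=37 <68, l++
l=6 r=18: 5+39=44 <68, l++
l=7 r=18: 8+39=47 <68, l++
l=8 r=18: 9+39=48 <68, l++
l=9 r=18: 12+39=51 <68, l++
l=10 r=18: 13+39=52 <68, l++
l=11 r=18: 17+39=56 <68, l++
l=12 r=18: 23+39=62 <68, l++
l=13 r=18: 24+39=63 <68, l++
l=14 r=18: 28+39=67 <68, l++
l=15 r=18: 31+39=70 >68, r--
l=15 r=17: 31+35=66 <68, l++
l=16 r=17: 34+35=69 >68, r--

no pair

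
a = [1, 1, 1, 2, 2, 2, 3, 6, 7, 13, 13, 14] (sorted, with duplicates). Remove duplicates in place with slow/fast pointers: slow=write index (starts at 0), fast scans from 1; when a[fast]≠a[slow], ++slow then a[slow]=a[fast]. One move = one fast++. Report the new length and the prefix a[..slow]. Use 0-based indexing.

slow=0 fast=1: a[fast]=1=a[slow] dup, fast++
slow=0 fast=2: a[fast]=1=a[slow] dup, fast++
slow=0 fast=3: a[fast]=2≠a[slow]=1 write a[1]=2, slow++,fast++
slow=1 fast=4: a[fast]=2=a[slow] dup, fast++
slow=1 fast=5: a[fast]=2=a[slow] dup, fast++
slow=1 fast=6: a[fast]=3≠a[slow]=2 write a[2]=3, slow++,fast++
slow=2 fast=7: a[fast]=6≠a[slow]=3 write a[3]=6, slow++,fast++
slow=3 fast=8: a[fast]=7≠a[slow]=6 write a[4]=7, slow++,fast++
slow=4 fast=9: a[fast]=13≠a[slow]=7 write a[5]=13, slow++,fast++
slow=5 fast=10: a[fast]=13=a[slow] dup, fast++
slow=5 fast=11: a[fast]=14≠a[slow]=13 write a[6]=14, slow++,fast++

length 7; prefix = [1, 2, 3, 6, 7, 13, 14]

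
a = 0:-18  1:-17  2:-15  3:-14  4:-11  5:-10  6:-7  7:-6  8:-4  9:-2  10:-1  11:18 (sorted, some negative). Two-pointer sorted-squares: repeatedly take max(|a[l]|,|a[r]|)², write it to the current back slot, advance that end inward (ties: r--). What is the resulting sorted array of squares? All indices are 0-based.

[1, 4, 16, 36, 49, 100, 121, 196, 225, 289, 324, 324]

[0,11] |-18|<=|18| out[11]=324 → r--
[0,10] |-18|>|-1| out[10]=324 → l++
[1,10] |-17|>|-1| out[9]=289 → l++
[2,10] |-15|>|-1| out[8]=225 → l++
[3,10] |-14|>|-1| out[7]=196 → l++
[4,10] |-11|>|-1| out[6]=121 → l++
[5,10] |-10|>|-1| out[5]=100 → l++
[6,10] |-7|>|-1| out[4]=49 → l++
[7,10] |-6|>|-1| out[3]=36 → l++
[8,10] |-4|>|-1| out[2]=16 → l++
[9,10] |-2|>|-1| out[1]=4 → l++
[10,10] |-1|<=|-1| out[0]=1 → r--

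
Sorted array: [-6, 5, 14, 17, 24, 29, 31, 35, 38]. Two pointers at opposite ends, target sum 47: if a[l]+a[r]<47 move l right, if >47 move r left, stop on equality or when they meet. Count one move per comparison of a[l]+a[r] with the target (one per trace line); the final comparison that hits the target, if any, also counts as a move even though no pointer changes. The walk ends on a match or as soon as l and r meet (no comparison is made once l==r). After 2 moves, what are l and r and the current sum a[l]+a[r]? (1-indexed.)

l=3, r=9, sum=52

[1,9] -6+38=32 <47 → l++
[2,9] 5+38=43 <47 → l++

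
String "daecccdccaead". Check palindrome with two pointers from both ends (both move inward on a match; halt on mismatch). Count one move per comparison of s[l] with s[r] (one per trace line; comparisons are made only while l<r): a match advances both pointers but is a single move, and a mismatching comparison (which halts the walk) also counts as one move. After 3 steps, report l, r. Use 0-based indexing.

l=3, r=9

l=0 r=12: 'd'=='d', l++,r--
l=1 r=11: 'a'=='a', l++,r--
l=2 r=10: 'e'=='e', l++,r--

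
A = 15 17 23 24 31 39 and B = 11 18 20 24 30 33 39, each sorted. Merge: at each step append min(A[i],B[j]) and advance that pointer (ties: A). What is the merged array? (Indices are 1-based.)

[i=1,j=1] A[i]=15>B[j]=11 take 11 → j++
[i=1,j=2] A[i]=15<=B[j]=18 take 15 → i++
[i=2,j=2] A[i]=17<=B[j]=18 take 17 → i++
[i=3,j=2] A[i]=23>B[j]=18 take 18 → j++
[i=3,j=3] A[i]=23>B[j]=20 take 20 → j++
[i=3,j=4] A[i]=23<=B[j]=24 take 23 → i++
[i=4,j=4] A[i]=24<=B[j]=24 take 24 → i++
[i=5,j=4] A[i]=31>B[j]=24 take 24 → j++
[i=5,j=5] A[i]=31>B[j]=30 take 30 → j++
[i=5,j=6] A[i]=31<=B[j]=33 take 31 → i++
[i=6,j=6] A[i]=39>B[j]=33 take 33 → j++
[i=6,j=7] A[i]=39<=B[j]=39 take 39 → i++
[i=7,j=7] A done, take B[j]=39 → j++

[11, 15, 17, 18, 20, 23, 24, 24, 30, 31, 33, 39, 39]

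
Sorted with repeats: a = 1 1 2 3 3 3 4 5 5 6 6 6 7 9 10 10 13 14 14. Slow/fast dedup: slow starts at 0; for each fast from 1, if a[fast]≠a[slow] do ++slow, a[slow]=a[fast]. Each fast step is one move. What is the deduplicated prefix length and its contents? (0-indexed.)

(s=0,f=1) a[fast]=1=a[slow] dup → fast++
(s=0,f=2) a[fast]=2≠a[slow]=1 write a[1]=2 → slow++,fast++
(s=1,f=3) a[fast]=3≠a[slow]=2 write a[2]=3 → slow++,fast++
(s=2,f=4) a[fast]=3=a[slow] dup → fast++
(s=2,f=5) a[fast]=3=a[slow] dup → fast++
(s=2,f=6) a[fast]=4≠a[slow]=3 write a[3]=4 → slow++,fast++
(s=3,f=7) a[fast]=5≠a[slow]=4 write a[4]=5 → slow++,fast++
(s=4,f=8) a[fast]=5=a[slow] dup → fast++
(s=4,f=9) a[fast]=6≠a[slow]=5 write a[5]=6 → slow++,fast++
(s=5,f=10) a[fast]=6=a[slow] dup → fast++
(s=5,f=11) a[fast]=6=a[slow] dup → fast++
(s=5,f=12) a[fast]=7≠a[slow]=6 write a[6]=7 → slow++,fast++
(s=6,f=13) a[fast]=9≠a[slow]=7 write a[7]=9 → slow++,fast++
(s=7,f=14) a[fast]=10≠a[slow]=9 write a[8]=10 → slow++,fast++
(s=8,f=15) a[fast]=10=a[slow] dup → fast++
(s=8,f=16) a[fast]=13≠a[slow]=10 write a[9]=13 → slow++,fast++
(s=9,f=17) a[fast]=14≠a[slow]=13 write a[10]=14 → slow++,fast++
(s=10,f=18) a[fast]=14=a[slow] dup → fast++

length 11; prefix = [1, 2, 3, 4, 5, 6, 7, 9, 10, 13, 14]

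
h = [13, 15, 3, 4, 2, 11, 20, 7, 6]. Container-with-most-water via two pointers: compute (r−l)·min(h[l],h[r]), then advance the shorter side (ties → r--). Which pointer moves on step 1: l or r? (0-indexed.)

r

l=0 r=8: min(13,6)*8=48 best=48 *, r--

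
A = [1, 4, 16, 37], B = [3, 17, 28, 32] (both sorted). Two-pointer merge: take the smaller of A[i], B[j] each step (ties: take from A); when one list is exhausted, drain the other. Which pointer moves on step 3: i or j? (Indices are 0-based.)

i=0 j=0: A[i]=1<=B[j]=3 take 1, i++
i=1 j=0: A[i]=4>B[j]=3 take 3, j++
i=1 j=1: A[i]=4<=B[j]=17 take 4, i++

i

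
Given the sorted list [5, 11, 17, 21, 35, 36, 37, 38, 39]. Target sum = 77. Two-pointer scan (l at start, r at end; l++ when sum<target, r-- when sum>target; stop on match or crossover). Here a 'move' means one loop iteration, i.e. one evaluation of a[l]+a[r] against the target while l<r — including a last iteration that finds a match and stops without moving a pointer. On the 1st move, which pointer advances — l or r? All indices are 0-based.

[0,8] 5+39=44 <77 → l++

l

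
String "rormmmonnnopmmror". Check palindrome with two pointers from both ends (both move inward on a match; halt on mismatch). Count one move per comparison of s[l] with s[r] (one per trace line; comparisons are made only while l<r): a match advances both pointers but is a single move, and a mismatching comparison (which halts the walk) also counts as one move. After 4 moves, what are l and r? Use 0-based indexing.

l=4, r=12

[0,16] 'r'=='r' → l++,r--
[1,15] 'o'=='o' → l++,r--
[2,14] 'r'=='r' → l++,r--
[3,13] 'm'=='m' → l++,r--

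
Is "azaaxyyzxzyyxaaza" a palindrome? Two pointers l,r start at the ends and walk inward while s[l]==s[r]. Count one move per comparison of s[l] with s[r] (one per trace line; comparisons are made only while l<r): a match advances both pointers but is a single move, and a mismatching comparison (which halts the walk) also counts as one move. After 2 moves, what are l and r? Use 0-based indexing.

l=0 r=16: 'a'=='a', l++,r--
l=1 r=15: 'z'=='z', l++,r--

l=2, r=14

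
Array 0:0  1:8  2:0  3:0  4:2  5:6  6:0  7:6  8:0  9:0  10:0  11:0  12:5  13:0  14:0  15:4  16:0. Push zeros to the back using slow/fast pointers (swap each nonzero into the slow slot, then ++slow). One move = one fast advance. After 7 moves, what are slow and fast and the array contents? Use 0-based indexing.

slow=0 fast=0: a[fast]=0, fast++
slow=0 fast=1: a[fast]=8≠0 swap→a[0]=8, slow++,fast++
slow=1 fast=2: a[fast]=0, fast++
slow=1 fast=3: a[fast]=0, fast++
slow=1 fast=4: a[fast]=2≠0 swap→a[1]=2, slow++,fast++
slow=2 fast=5: a[fast]=6≠0 swap→a[2]=6, slow++,fast++
slow=3 fast=6: a[fast]=0, fast++

slow=3, fast=7, a=[8, 2, 6, 0, 0, 0, 0, 6, 0, 0, 0, 0, 5, 0, 0, 4, 0]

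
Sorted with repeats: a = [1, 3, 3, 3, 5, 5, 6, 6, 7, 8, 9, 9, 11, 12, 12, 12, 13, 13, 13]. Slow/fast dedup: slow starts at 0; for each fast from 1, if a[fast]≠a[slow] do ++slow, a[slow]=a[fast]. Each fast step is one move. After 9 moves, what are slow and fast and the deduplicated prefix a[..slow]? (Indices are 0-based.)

slow=5, fast=10, prefix=[1, 3, 5, 6, 7, 8]

slow=0 fast=1: a[fast]=3≠a[slow]=1 write a[1]=3, slow++,fast++
slow=1 fast=2: a[fast]=3=a[slow] dup, fast++
slow=1 fast=3: a[fast]=3=a[slow] dup, fast++
slow=1 fast=4: a[fast]=5≠a[slow]=3 write a[2]=5, slow++,fast++
slow=2 fast=5: a[fast]=5=a[slow] dup, fast++
slow=2 fast=6: a[fast]=6≠a[slow]=5 write a[3]=6, slow++,fast++
slow=3 fast=7: a[fast]=6=a[slow] dup, fast++
slow=3 fast=8: a[fast]=7≠a[slow]=6 write a[4]=7, slow++,fast++
slow=4 fast=9: a[fast]=8≠a[slow]=7 write a[5]=8, slow++,fast++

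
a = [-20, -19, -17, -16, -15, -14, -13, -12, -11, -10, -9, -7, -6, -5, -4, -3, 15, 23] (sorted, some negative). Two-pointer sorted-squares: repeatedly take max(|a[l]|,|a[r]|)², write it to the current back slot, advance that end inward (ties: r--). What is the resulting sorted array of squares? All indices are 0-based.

[0,17] |-20|<=|23| out[17]=529 → r--
[0,16] |-20|>|15| out[16]=400 → l++
[1,16] |-19|>|15| out[15]=361 → l++
[2,16] |-17|>|15| out[14]=289 → l++
[3,16] |-16|>|15| out[13]=256 → l++
[4,16] |-15|<=|15| out[12]=225 → r--
[4,15] |-15|>|-3| out[11]=225 → l++
[5,15] |-14|>|-3| out[10]=196 → l++
[6,15] |-13|>|-3| out[9]=169 → l++
[7,15] |-12|>|-3| out[8]=144 → l++
[8,15] |-11|>|-3| out[7]=121 → l++
[9,15] |-10|>|-3| out[6]=100 → l++
[10,15] |-9|>|-3| out[5]=81 → l++
[11,15] |-7|>|-3| out[4]=49 → l++
[12,15] |-6|>|-3| out[3]=36 → l++
[13,15] |-5|>|-3| out[2]=25 → l++
[14,15] |-4|>|-3| out[1]=16 → l++
[15,15] |-3|<=|-3| out[0]=9 → r--

[9, 16, 25, 36, 49, 81, 100, 121, 144, 169, 196, 225, 225, 256, 289, 361, 400, 529]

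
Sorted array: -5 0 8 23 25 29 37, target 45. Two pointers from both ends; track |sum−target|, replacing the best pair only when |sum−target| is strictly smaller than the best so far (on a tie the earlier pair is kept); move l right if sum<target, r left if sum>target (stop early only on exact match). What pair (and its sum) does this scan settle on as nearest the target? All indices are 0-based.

[0,6] -5+37=32 d=13 * → l++
[1,6] 0+37=37 d=8 * → l++
[2,6] 8+37=45 d=0 * → stop

pair (8, 37) with sum 45 (|Δ|=0)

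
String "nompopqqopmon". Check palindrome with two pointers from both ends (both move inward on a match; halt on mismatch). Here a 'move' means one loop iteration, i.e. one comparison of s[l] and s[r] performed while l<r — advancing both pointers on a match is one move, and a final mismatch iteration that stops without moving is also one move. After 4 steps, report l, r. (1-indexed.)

[1,13] 'n'=='n' → l++,r--
[2,12] 'o'=='o' → l++,r--
[3,11] 'm'=='m' → l++,r--
[4,10] 'p'=='p' → l++,r--

l=5, r=9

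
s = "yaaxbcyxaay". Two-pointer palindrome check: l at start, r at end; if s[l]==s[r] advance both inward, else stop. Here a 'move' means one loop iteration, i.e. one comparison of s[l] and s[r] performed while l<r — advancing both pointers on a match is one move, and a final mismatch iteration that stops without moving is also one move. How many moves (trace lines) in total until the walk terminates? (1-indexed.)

[1,11] 'y'=='y' → l++,r--
[2,10] 'a'=='a' → l++,r--
[3,9] 'a'=='a' → l++,r--
[4,8] 'x'=='x' → l++,r--
[5,7] 'b'!='y' → stop

5 moves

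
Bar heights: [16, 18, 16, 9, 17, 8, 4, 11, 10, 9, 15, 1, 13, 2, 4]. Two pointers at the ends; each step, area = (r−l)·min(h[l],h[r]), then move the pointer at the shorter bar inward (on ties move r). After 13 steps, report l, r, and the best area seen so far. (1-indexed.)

l=2, r=3, best area=156

l=1 r=15: min(16,4)*14=56 best=56 *, r--
l=1 r=14: min(16,2)*13=26 best=56, r--
l=1 r=13: min(16,13)*12=156 best=156 *, r--
l=1 r=12: min(16,1)*11=11 best=156, r--
l=1 r=11: min(16,15)*10=150 best=156, r--
l=1 r=10: min(16,9)*9=81 best=156, r--
l=1 r=9: min(16,10)*8=80 best=156, r--
l=1 r=8: min(16,11)*7=77 best=156, r--
l=1 r=7: min(16,4)*6=24 best=156, r--
l=1 r=6: min(16,8)*5=40 best=156, r--
l=1 r=5: min(16,17)*4=64 best=156, l++
l=2 r=5: min(18,17)*3=51 best=156, r--
l=2 r=4: min(18,9)*2=18 best=156, r--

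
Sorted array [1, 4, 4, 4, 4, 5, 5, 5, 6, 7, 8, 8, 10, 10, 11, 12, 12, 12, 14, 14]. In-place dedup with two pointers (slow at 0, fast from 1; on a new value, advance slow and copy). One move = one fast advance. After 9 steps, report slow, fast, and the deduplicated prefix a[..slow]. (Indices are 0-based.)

(s=0,f=1) a[fast]=4≠a[slow]=1 write a[1]=4 → slow++,fast++
(s=1,f=2) a[fast]=4=a[slow] dup → fast++
(s=1,f=3) a[fast]=4=a[slow] dup → fast++
(s=1,f=4) a[fast]=4=a[slow] dup → fast++
(s=1,f=5) a[fast]=5≠a[slow]=4 write a[2]=5 → slow++,fast++
(s=2,f=6) a[fast]=5=a[slow] dup → fast++
(s=2,f=7) a[fast]=5=a[slow] dup → fast++
(s=2,f=8) a[fast]=6≠a[slow]=5 write a[3]=6 → slow++,fast++
(s=3,f=9) a[fast]=7≠a[slow]=6 write a[4]=7 → slow++,fast++

slow=4, fast=10, prefix=[1, 4, 5, 6, 7]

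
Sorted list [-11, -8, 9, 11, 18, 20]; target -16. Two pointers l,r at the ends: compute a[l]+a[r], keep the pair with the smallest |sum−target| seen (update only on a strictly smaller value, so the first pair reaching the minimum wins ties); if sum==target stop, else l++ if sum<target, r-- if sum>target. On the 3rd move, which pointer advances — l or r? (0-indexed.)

l=0 r=5: -11+20=9 d=25 *, r--
l=0 r=4: -11+18=7 d=23 *, r--
l=0 r=3: -11+11=0 d=16 *, r--

r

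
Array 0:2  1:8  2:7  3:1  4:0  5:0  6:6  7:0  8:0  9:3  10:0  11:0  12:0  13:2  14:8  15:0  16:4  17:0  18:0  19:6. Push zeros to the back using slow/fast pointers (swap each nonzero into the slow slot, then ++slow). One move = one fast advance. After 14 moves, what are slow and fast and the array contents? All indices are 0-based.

slow=7, fast=14, a=[2, 8, 7, 1, 6, 3, 2, 0, 0, 0, 0, 0, 0, 0, 8, 0, 4, 0, 0, 6]

slow=0 fast=0: a[fast]=2≠0 swap→a[0]=2, slow++,fast++
slow=1 fast=1: a[fast]=8≠0 swap→a[1]=8, slow++,fast++
slow=2 fast=2: a[fast]=7≠0 swap→a[2]=7, slow++,fast++
slow=3 fast=3: a[fast]=1≠0 swap→a[3]=1, slow++,fast++
slow=4 fast=4: a[fast]=0, fast++
slow=4 fast=5: a[fast]=0, fast++
slow=4 fast=6: a[fast]=6≠0 swap→a[4]=6, slow++,fast++
slow=5 fast=7: a[fast]=0, fast++
slow=5 fast=8: a[fast]=0, fast++
slow=5 fast=9: a[fast]=3≠0 swap→a[5]=3, slow++,fast++
slow=6 fast=10: a[fast]=0, fast++
slow=6 fast=11: a[fast]=0, fast++
slow=6 fast=12: a[fast]=0, fast++
slow=6 fast=13: a[fast]=2≠0 swap→a[6]=2, slow++,fast++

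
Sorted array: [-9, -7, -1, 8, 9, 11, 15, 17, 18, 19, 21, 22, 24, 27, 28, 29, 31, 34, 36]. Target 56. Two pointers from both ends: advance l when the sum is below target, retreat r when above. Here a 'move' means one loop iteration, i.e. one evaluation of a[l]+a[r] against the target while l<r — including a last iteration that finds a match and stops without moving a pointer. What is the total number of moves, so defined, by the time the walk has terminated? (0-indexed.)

l=0 r=18: -9+36=27 <56, l++
l=1 r=18: -7+36=29 <56, l++
l=2 r=18: -1+36=35 <56, l++
l=3 r=18: 8+36=44 <56, l++
l=4 r=18: 9+36=45 <56, l++
l=5 r=18: 11+36=47 <56, l++
l=6 r=18: 15+36=51 <56, l++
l=7 r=18: 17+36=53 <56, l++
l=8 r=18: 18+36=54 <56, l++
l=9 r=18: 19+36=55 <56, l++
l=10 r=18: 21+36=57 >56, r--
l=10 r=17: 21+34=55 <56, l++
l=11 r=17: 22+34=56, found

13 moves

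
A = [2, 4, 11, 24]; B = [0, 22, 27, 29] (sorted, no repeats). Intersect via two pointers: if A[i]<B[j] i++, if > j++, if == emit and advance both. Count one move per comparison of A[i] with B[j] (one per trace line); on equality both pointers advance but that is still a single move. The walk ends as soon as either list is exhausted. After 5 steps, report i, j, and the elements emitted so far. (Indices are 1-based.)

i=4, j=3, emitted=[]

i=1 j=1: 2>0, j++
i=1 j=2: 2<22, i++
i=2 j=2: 4<22, i++
i=3 j=2: 11<22, i++
i=4 j=2: 24>22, j++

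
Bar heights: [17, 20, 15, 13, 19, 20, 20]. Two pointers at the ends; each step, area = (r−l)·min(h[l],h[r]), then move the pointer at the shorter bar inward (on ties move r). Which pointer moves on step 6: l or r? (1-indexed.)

[1,7] min(17,20)*6=102 best=102 * → l++
[2,7] min(20,20)*5=100 best=102 → r--
[2,6] min(20,20)*4=80 best=102 → r--
[2,5] min(20,19)*3=57 best=102 → r--
[2,4] min(20,13)*2=26 best=102 → r--
[2,3] min(20,15)*1=15 best=102 → r--

r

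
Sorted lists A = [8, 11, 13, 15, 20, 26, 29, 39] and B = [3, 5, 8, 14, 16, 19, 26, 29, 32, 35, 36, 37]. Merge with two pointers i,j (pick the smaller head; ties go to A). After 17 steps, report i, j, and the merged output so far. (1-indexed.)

i=8, j=11, merged so far=[3, 5, 8, 8, 11, 13, 14, 15, 16, 19, 20, 26, 26, 29, 29, 32, 35]

i=1 j=1: A[i]=8>B[j]=3 take 3, j++
i=1 j=2: A[i]=8>B[j]=5 take 5, j++
i=1 j=3: A[i]=8<=B[j]=8 take 8, i++
i=2 j=3: A[i]=11>B[j]=8 take 8, j++
i=2 j=4: A[i]=11<=B[j]=14 take 11, i++
i=3 j=4: A[i]=13<=B[j]=14 take 13, i++
i=4 j=4: A[i]=15>B[j]=14 take 14, j++
i=4 j=5: A[i]=15<=B[j]=16 take 15, i++
i=5 j=5: A[i]=20>B[j]=16 take 16, j++
i=5 j=6: A[i]=20>B[j]=19 take 19, j++
i=5 j=7: A[i]=20<=B[j]=26 take 20, i++
i=6 j=7: A[i]=26<=B[j]=26 take 26, i++
i=7 j=7: A[i]=29>B[j]=26 take 26, j++
i=7 j=8: A[i]=29<=B[j]=29 take 29, i++
i=8 j=8: A[i]=39>B[j]=29 take 29, j++
i=8 j=9: A[i]=39>B[j]=32 take 32, j++
i=8 j=10: A[i]=39>B[j]=35 take 35, j++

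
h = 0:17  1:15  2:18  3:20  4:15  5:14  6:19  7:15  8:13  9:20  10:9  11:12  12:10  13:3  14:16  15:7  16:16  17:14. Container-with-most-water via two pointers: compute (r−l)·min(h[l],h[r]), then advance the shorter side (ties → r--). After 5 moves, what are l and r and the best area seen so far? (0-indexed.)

[0,17] min(17,14)*17=238 best=238 * → r--
[0,16] min(17,16)*16=256 best=256 * → r--
[0,15] min(17,7)*15=105 best=256 → r--
[0,14] min(17,16)*14=224 best=256 → r--
[0,13] min(17,3)*13=39 best=256 → r--

l=0, r=12, best area=256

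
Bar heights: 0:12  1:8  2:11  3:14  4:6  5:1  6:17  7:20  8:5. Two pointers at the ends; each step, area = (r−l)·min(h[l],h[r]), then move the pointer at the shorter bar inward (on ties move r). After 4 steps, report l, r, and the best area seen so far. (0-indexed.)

l=0 r=8: min(12,5)*8=40 best=40 *, r--
l=0 r=7: min(12,20)*7=84 best=84 *, l++
l=1 r=7: min(8,20)*6=48 best=84, l++
l=2 r=7: min(11,20)*5=55 best=84, l++

l=3, r=7, best area=84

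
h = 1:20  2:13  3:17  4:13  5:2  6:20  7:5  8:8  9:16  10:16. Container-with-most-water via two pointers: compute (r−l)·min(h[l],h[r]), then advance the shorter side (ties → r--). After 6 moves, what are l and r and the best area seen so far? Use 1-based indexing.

l=1, r=4, best area=144

l=1 r=10: min(20,16)*9=144 best=144 *, r--
l=1 r=9: min(20,16)*8=128 best=144, r--
l=1 r=8: min(20,8)*7=56 best=144, r--
l=1 r=7: min(20,5)*6=30 best=144, r--
l=1 r=6: min(20,20)*5=100 best=144, r--
l=1 r=5: min(20,2)*4=8 best=144, r--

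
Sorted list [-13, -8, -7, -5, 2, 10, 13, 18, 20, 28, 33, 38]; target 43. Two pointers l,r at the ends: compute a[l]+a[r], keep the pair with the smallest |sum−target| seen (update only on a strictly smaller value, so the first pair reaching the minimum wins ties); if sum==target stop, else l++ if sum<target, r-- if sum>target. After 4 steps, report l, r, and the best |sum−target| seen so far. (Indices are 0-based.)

l=4, r=11, best |Δ|=10

l=0 r=11: -13+38=25 d=18 *, l++
l=1 r=11: -8+38=30 d=13 *, l++
l=2 r=11: -7+38=31 d=12 *, l++
l=3 r=11: -5+38=33 d=10 *, l++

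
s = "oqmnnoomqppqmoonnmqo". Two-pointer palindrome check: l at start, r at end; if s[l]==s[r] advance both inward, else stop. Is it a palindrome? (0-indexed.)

palindrome

[0,19] 'o'=='o' → l++,r--
[1,18] 'q'=='q' → l++,r--
[2,17] 'm'=='m' → l++,r--
[3,16] 'n'=='n' → l++,r--
[4,15] 'n'=='n' → l++,r--
[5,14] 'o'=='o' → l++,r--
[6,13] 'o'=='o' → l++,r--
[7,12] 'm'=='m' → l++,r--
[8,11] 'q'=='q' → l++,r--
[9,10] 'p'=='p' → l++,r--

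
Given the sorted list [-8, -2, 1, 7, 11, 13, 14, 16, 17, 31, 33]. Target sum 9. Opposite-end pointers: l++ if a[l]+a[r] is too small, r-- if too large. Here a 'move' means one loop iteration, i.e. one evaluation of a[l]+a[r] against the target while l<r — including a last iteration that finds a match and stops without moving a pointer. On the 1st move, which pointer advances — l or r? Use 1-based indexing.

r

[1,11] -8+33=25 >9 → r--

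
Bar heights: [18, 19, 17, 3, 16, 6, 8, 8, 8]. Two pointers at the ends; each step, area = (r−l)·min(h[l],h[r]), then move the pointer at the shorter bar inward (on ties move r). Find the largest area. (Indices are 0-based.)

[0,8] min(18,8)*8=64 best=64 * → r--
[0,7] min(18,8)*7=56 best=64 → r--
[0,6] min(18,8)*6=48 best=64 → r--
[0,5] min(18,6)*5=30 best=64 → r--
[0,4] min(18,16)*4=64 best=64 → r--
[0,3] min(18,3)*3=9 best=64 → r--
[0,2] min(18,17)*2=34 best=64 → r--
[0,1] min(18,19)*1=18 best=64 → l++

max area = 64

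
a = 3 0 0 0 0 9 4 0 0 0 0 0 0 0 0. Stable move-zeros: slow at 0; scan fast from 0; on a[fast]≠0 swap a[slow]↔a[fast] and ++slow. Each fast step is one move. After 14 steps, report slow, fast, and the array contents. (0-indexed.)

slow=0 fast=0: a[fast]=3≠0 swap→a[0]=3, slow++,fast++
slow=1 fast=1: a[fast]=0, fast++
slow=1 fast=2: a[fast]=0, fast++
slow=1 fast=3: a[fast]=0, fast++
slow=1 fast=4: a[fast]=0, fast++
slow=1 fast=5: a[fast]=9≠0 swap→a[1]=9, slow++,fast++
slow=2 fast=6: a[fast]=4≠0 swap→a[2]=4, slow++,fast++
slow=3 fast=7: a[fast]=0, fast++
slow=3 fast=8: a[fast]=0, fast++
slow=3 fast=9: a[fast]=0, fast++
slow=3 fast=10: a[fast]=0, fast++
slow=3 fast=11: a[fast]=0, fast++
slow=3 fast=12: a[fast]=0, fast++
slow=3 fast=13: a[fast]=0, fast++

slow=3, fast=14, a=[3, 9, 4, 0, 0, 0, 0, 0, 0, 0, 0, 0, 0, 0, 0]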